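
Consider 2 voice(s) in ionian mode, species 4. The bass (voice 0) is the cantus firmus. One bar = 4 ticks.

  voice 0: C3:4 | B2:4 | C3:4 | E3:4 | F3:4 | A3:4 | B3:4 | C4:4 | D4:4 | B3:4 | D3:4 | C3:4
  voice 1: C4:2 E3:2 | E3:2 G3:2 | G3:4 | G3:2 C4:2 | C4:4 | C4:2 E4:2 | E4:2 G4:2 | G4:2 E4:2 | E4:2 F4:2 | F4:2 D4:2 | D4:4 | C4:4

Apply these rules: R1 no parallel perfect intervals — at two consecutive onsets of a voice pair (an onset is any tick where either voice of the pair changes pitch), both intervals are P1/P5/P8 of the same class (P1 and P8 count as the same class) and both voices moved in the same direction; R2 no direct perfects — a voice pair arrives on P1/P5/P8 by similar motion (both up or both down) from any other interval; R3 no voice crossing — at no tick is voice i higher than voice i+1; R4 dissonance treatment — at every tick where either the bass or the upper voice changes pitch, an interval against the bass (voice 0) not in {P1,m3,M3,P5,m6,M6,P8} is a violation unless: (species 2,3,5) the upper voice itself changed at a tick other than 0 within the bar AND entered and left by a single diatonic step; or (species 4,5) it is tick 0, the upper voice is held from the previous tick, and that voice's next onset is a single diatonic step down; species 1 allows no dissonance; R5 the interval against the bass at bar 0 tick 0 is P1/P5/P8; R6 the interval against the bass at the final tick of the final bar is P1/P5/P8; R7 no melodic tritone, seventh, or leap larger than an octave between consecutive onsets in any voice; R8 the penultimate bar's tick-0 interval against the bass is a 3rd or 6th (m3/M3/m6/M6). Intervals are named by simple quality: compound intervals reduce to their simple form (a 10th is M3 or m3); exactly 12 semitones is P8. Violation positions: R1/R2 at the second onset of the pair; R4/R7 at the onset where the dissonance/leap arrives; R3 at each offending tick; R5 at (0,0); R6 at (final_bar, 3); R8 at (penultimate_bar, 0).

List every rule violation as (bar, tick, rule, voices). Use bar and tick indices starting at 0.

(1, 0, R4, (0, 1))
(6, 0, R4, (0, 1))
(8, 0, R4, (0, 1))
(9, 0, R4, (0, 1))
(10, 0, R8, (0, 1))
(11, 0, R1, (0, 1))

bar 0: v0=C3 v1=C4 downbeat P8
bar 1: v0=B2 v1=E3 downbeat P4
bar 2: v0=C3 v1=G3 downbeat P5
bar 3: v0=E3 v1=G3 downbeat m3
bar 4: v0=F3 v1=C4 downbeat P5
bar 5: v0=A3 v1=C4 downbeat m3
bar 6: v0=B3 v1=E4 downbeat P4
bar 7: v0=C4 v1=G4 downbeat P5
bar 8: v0=D4 v1=E4 downbeat M2
bar 9: v0=B3 v1=F4 downbeat TT
bar 10: v0=D3 v1=D4 downbeat P8
bar 11: v0=C3 v1=C4 downbeat P8
  -> R4 @ bar 1 tick 0 v(0, 1): B2/E3 P4 untreated
  -> R4 @ bar 6 tick 0 v(0, 1): B3/E4 P4 untreated
  -> R4 @ bar 8 tick 0 v(0, 1): D4/E4 M2 untreated
  -> R4 @ bar 9 tick 0 v(0, 1): B3/F4 TT untreated
  -> R8 @ bar 10 tick 0 v(0, 1): penult P8 not 3rd/6th
  -> R1 @ bar 11 tick 0 v(0, 1): D3/D4 P8 -> C3/C4 P8 similar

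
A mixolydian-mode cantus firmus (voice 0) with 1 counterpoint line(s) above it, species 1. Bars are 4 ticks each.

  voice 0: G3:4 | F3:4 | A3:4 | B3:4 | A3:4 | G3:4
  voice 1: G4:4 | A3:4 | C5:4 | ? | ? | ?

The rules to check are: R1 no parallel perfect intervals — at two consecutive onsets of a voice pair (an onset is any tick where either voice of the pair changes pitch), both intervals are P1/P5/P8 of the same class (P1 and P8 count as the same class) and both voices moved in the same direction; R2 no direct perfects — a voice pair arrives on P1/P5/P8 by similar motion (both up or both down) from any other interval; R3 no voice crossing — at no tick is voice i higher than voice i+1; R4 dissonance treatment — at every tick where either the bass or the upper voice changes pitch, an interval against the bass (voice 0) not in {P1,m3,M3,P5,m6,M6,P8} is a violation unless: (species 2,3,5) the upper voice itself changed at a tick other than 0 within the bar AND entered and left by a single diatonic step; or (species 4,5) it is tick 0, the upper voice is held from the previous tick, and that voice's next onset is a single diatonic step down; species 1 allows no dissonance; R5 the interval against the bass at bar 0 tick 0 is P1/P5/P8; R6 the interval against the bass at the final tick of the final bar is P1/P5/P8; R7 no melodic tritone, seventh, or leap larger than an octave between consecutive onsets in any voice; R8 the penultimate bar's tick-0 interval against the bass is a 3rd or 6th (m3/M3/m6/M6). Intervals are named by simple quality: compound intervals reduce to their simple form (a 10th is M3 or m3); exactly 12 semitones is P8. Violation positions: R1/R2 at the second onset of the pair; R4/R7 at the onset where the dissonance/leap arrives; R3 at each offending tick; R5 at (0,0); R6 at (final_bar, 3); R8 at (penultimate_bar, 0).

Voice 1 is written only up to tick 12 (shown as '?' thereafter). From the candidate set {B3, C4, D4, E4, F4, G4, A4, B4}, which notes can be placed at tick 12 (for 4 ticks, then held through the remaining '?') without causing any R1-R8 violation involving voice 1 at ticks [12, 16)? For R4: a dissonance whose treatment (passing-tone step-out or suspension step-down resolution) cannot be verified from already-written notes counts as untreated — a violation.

B3: violates R7
C4: violates R4
D4: violates R7
E4: violates R4
F4: violates R4
G4: legal
A4: violates R4
B4: legal

{B4, G4}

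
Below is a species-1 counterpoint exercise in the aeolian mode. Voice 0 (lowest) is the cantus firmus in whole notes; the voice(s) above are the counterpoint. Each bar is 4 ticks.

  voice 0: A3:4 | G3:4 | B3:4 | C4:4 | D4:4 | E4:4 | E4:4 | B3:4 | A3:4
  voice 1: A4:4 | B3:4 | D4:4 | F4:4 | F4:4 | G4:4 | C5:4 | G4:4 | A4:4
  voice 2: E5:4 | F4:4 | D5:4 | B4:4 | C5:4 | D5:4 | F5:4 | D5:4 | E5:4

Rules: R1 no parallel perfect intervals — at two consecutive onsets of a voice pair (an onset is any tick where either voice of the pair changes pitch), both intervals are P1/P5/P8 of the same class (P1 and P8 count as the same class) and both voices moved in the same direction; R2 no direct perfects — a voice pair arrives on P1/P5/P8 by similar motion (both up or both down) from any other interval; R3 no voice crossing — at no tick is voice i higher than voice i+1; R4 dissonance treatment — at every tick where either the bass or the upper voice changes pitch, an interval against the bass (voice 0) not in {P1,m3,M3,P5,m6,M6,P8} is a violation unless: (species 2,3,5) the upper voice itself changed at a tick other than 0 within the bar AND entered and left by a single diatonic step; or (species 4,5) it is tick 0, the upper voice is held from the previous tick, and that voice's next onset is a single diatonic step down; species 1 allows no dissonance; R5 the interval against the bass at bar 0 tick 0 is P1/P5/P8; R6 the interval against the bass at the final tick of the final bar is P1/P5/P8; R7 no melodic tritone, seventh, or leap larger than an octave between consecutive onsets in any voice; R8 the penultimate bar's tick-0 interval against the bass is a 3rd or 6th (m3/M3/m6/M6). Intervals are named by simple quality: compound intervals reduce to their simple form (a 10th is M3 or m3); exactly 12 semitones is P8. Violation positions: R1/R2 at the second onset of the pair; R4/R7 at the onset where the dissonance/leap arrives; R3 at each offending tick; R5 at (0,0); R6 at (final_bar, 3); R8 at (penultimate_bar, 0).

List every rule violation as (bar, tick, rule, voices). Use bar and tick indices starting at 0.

(1, 0, R4, (0, 2))
(1, 0, R7, (1,))
(1, 0, R7, (2,))
(2, 0, R2, (1, 2))
(3, 0, R4, (0, 1))
(3, 0, R4, (0, 2))
(4, 0, R4, (0, 2))
(5, 0, R1, (1, 2))
(5, 0, R4, (0, 2))
(6, 0, R4, (0, 2))
(7, 0, R2, (1, 2))
(8, 0, R1, (1, 2))

bar 0: v0=A3 v1=A4 v2=E5 downbeat P5
bar 1: v0=G3 v1=B3 v2=F4 downbeat m7
bar 2: v0=B3 v1=D4 v2=D5 downbeat m3
bar 3: v0=C4 v1=F4 v2=B4 downbeat M7
bar 4: v0=D4 v1=F4 v2=C5 downbeat m7
bar 5: v0=E4 v1=G4 v2=D5 downbeat m7
bar 6: v0=E4 v1=C5 v2=F5 downbeat m2
bar 7: v0=B3 v1=G4 v2=D5 downbeat m3
bar 8: v0=A3 v1=A4 v2=E5 downbeat P5
  -> R4 @ bar 1 tick 0 v(0, 2): G3/F4 m7 untreated
  -> R7 @ bar 1 tick 0 v(1,): A4->B3 leap 10st
  -> R7 @ bar 1 tick 0 v(2,): E5->F4 leap 11st
  -> R2 @ bar 2 tick 0 v(1, 2): B3/F4 TT -> D4/D5 P8 similar
  -> R4 @ bar 3 tick 0 v(0, 1): C4/F4 P4 untreated
  -> R4 @ bar 3 tick 0 v(0, 2): C4/B4 M7 untreated
  -> R4 @ bar 4 tick 0 v(0, 2): D4/C5 m7 untreated
  -> R1 @ bar 5 tick 0 v(1, 2): F4/C5 P5 -> G4/D5 P5 similar
  -> R4 @ bar 5 tick 0 v(0, 2): E4/D5 m7 untreated
  -> R4 @ bar 6 tick 0 v(0, 2): E4/F5 m2 untreated
  -> R2 @ bar 7 tick 0 v(1, 2): C5/F5 P4 -> G4/D5 P5 similar
  -> R1 @ bar 8 tick 0 v(1, 2): G4/D5 P5 -> A4/E5 P5 similar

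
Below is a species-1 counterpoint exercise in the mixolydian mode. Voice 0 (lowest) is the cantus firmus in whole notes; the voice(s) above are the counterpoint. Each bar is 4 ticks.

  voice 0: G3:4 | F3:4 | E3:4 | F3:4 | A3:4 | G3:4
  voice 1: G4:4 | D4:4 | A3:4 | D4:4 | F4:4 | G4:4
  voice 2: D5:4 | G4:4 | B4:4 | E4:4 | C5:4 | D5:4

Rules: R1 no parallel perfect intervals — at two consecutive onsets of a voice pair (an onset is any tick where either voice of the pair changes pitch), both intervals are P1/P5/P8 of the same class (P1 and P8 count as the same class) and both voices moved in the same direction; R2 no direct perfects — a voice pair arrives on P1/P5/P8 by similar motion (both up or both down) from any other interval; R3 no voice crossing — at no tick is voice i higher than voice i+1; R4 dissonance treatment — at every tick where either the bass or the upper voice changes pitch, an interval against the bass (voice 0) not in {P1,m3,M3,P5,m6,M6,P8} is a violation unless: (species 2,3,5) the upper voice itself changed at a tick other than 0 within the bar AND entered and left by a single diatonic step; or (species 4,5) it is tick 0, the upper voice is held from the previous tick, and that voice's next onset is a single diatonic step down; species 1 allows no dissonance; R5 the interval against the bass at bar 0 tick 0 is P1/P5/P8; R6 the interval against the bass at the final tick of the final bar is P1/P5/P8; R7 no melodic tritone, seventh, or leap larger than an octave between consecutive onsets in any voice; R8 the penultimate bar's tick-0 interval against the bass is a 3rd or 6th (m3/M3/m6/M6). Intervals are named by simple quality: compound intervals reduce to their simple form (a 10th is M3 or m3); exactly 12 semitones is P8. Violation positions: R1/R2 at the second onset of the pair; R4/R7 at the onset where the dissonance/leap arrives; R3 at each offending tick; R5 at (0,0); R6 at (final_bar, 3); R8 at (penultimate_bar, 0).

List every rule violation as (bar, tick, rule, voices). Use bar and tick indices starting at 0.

bar 0: v0=G3 v1=G4 v2=D5 downbeat P5
bar 1: v0=F3 v1=D4 v2=G4 downbeat M2
bar 2: v0=E3 v1=A3 v2=B4 downbeat P5
bar 3: v0=F3 v1=D4 v2=E4 downbeat M7
bar 4: v0=A3 v1=F4 v2=C5 downbeat m3
bar 5: v0=G3 v1=G4 v2=D5 downbeat P5
  -> R4 @ bar 1 tick 0 v(0, 2): F3/G4 M2 untreated
  -> R4 @ bar 2 tick 0 v(0, 1): E3/A3 P4 untreated
  -> R4 @ bar 3 tick 0 v(0, 2): F3/E4 M7 untreated
  -> R2 @ bar 4 tick 0 v(1, 2): D4/E4 M2 -> F4/C5 P5 similar
  -> R1 @ bar 5 tick 0 v(1, 2): F4/C5 P5 -> G4/D5 P5 similar

(1, 0, R4, (0, 2))
(2, 0, R4, (0, 1))
(3, 0, R4, (0, 2))
(4, 0, R2, (1, 2))
(5, 0, R1, (1, 2))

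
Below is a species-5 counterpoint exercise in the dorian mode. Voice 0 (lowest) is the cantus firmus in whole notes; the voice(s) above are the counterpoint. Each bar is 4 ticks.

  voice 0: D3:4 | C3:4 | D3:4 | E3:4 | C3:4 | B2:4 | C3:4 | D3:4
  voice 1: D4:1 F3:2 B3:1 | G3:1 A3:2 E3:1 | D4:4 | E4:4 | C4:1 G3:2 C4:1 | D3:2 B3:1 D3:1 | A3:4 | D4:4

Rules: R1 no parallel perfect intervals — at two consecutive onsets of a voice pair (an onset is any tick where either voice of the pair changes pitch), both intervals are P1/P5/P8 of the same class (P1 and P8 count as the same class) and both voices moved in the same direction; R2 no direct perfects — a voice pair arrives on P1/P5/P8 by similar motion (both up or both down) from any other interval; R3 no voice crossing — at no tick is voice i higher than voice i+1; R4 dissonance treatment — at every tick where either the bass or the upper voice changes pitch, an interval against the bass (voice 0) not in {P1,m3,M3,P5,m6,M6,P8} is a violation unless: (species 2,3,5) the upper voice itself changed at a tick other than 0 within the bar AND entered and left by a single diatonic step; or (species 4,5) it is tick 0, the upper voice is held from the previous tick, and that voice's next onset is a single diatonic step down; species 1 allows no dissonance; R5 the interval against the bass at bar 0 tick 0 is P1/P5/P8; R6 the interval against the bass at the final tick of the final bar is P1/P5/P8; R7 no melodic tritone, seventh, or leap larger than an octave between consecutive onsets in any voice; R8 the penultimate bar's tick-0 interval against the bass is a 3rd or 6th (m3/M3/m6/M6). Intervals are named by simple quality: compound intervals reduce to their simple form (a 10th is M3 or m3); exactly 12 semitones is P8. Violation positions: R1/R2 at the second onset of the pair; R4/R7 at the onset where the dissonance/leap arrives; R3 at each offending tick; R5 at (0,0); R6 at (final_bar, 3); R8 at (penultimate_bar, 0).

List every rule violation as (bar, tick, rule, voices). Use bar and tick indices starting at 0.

bar 0: v0=D3 v1=D4 downbeat P8
bar 1: v0=C3 v1=G3 downbeat P5
bar 2: v0=D3 v1=D4 downbeat P8
bar 3: v0=E3 v1=E4 downbeat P8
bar 4: v0=C3 v1=C4 downbeat P8
bar 5: v0=B2 v1=D3 downbeat m3
bar 6: v0=C3 v1=A3 downbeat M6
bar 7: v0=D3 v1=D4 downbeat P8
  -> R7 @ bar 0 tick 3 v(1,): F3->B3 leap 6st
  -> R2 @ bar 1 tick 0 v(0, 1): D3/B3 M6 -> C3/G3 P5 similar
  -> R2 @ bar 2 tick 0 v(0, 1): C3/E3 M3 -> D3/D4 P8 similar
  -> R7 @ bar 2 tick 0 v(1,): E3->D4 leap 10st
  -> R1 @ bar 3 tick 0 v(0, 1): D3/D4 P8 -> E3/E4 P8 similar
  -> R1 @ bar 4 tick 0 v(0, 1): E3/E4 P8 -> C3/C4 P8 similar
  -> R7 @ bar 5 tick 0 v(1,): C4->D3 leap 10st
  -> R2 @ bar 7 tick 0 v(0, 1): C3/A3 M6 -> D3/D4 P8 similar

(0, 3, R7, (1,))
(1, 0, R2, (0, 1))
(2, 0, R2, (0, 1))
(2, 0, R7, (1,))
(3, 0, R1, (0, 1))
(4, 0, R1, (0, 1))
(5, 0, R7, (1,))
(7, 0, R2, (0, 1))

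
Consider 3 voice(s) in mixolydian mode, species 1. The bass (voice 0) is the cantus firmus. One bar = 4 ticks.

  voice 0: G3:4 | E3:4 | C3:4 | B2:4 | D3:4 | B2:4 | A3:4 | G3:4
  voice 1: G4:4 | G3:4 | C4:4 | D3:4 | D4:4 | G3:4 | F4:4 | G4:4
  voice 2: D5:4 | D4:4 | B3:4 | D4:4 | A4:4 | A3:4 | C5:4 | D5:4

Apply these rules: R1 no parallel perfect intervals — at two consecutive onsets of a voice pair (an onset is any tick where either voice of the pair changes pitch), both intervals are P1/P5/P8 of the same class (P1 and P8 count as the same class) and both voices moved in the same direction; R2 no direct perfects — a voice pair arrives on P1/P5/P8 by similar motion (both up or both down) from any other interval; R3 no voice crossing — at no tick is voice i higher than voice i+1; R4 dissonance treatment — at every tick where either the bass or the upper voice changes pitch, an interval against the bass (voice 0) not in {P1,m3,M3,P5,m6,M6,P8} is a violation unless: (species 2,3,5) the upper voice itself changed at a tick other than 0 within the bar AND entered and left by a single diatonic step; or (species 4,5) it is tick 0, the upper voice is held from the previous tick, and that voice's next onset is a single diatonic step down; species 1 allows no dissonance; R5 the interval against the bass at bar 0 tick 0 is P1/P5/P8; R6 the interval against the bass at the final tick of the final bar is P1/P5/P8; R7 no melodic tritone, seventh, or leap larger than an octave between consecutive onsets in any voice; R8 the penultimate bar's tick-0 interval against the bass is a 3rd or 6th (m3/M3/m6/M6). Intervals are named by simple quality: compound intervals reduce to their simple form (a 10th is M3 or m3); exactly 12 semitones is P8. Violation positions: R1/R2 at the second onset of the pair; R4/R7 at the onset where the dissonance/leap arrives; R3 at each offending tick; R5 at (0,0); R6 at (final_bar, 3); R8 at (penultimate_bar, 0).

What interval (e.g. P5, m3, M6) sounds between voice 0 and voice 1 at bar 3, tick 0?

m3

voice 0=B2 voice 1=D3 -> m3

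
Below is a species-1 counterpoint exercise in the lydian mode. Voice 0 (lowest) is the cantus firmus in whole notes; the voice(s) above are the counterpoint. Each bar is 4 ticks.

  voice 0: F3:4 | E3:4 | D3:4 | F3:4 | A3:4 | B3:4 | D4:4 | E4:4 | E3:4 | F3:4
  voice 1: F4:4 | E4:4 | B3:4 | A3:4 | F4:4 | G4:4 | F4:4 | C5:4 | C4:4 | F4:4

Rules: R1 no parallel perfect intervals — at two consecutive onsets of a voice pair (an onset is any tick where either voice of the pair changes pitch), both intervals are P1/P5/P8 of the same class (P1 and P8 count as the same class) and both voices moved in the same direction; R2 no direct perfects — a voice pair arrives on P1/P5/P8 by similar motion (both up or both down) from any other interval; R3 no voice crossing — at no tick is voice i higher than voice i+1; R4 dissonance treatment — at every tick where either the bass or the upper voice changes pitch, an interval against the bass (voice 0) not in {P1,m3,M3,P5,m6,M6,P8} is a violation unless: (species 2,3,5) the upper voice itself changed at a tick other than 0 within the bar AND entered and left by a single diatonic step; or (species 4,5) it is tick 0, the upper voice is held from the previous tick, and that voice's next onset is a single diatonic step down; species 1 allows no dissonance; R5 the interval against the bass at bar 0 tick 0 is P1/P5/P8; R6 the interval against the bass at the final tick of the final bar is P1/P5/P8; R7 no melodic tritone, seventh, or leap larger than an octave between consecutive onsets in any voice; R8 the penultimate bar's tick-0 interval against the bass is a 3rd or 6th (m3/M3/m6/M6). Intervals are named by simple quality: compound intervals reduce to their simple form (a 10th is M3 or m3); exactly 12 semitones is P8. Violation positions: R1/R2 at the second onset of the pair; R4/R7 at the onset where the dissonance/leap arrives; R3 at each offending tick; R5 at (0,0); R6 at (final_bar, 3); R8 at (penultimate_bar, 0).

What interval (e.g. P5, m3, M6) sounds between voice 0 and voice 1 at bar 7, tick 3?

m6

voice 0=E4 voice 1=C5 -> m6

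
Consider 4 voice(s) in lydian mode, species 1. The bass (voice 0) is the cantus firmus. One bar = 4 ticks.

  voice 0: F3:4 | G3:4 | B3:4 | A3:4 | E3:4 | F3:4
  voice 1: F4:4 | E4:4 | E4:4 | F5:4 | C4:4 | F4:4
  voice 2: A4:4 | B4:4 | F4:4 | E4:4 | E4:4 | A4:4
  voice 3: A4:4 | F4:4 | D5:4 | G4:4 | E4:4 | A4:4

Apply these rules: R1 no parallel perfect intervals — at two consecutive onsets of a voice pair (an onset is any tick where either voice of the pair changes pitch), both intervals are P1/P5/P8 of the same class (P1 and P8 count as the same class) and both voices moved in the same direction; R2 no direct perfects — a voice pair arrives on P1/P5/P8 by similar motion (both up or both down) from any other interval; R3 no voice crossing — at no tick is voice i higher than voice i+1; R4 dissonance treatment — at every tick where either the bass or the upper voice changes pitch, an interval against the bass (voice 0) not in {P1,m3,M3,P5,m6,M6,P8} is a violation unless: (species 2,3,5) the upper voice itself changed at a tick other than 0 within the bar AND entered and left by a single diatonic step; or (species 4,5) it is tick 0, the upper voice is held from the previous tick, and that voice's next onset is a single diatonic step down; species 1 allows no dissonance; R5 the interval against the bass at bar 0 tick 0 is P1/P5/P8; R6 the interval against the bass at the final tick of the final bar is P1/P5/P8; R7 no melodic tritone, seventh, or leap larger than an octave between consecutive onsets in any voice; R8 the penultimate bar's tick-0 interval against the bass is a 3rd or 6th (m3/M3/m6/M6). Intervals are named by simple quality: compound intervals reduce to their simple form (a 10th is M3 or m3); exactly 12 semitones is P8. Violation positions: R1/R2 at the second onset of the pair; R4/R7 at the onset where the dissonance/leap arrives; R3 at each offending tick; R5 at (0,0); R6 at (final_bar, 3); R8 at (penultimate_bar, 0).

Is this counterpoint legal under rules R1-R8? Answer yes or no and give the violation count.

bar 0: v0=F3 v1=F4 v2=A4 v3=A4 (M3)
bar 1: v0=G3 v1=E4 v2=B4 v3=F4 (m7)
bar 2: v0=B3 v1=E4 v2=F4 v3=D5 (m3)
bar 3: v0=A3 v1=F5 v2=E4 v3=G4 (m7)
bar 4: v0=E3 v1=C4 v2=E4 v3=E4 (P8)
bar 5: v0=F3 v1=F4 v2=A4 v3=A4 (M3)
  R5 @ bar0.0: opens on M3
  R5 @ bar0.0: opens on M3
  R3 @ bar1.0: B4 above F4
  R4 @ bar1.0: G3/F4 m7 untreated
  R3 @ bar1.1: B4 above F4
  R3 @ bar1.2: B4 above F4
  R3 @ bar1.3: B4 above F4
  R4 @ bar2.0: B3/E4 P4 untreated
  R4 @ bar2.0: B3/F4 TT untreated
  R7 @ bar2.0: B4->F4 leap 6st
  R2 @ bar3.0: B3/F4 TT -> A3/E4 P5 similar
  R3 @ bar3.0: F5 above E4
  R4 @ bar3.0: A3/G4 m7 untreated
  R7 @ bar3.0: E4->F5 leap 13st
  R3 @ bar3.1: F5 above E4
  R3 @ bar3.2: F5 above E4
  R3 @ bar3.3: F5 above E4
  R2 @ bar4.0: A3/G4 m7 -> E3/E4 P8 similar
  R7 @ bar4.0: F5->C4 leap 17st
  R8 @ bar4.0: penult P8 not 3rd/6th
  R8 @ bar4.0: penult P8 not 3rd/6th
  R1 @ bar5.0: E4/E4 P1 -> A4/A4 P1 similar
  R2 @ bar5.0: E3/C4 m6 -> F3/F4 P8 similar
  R6 @ bar5.3: closes on M3
  R6 @ bar5.3: closes on M3

No (25 violations)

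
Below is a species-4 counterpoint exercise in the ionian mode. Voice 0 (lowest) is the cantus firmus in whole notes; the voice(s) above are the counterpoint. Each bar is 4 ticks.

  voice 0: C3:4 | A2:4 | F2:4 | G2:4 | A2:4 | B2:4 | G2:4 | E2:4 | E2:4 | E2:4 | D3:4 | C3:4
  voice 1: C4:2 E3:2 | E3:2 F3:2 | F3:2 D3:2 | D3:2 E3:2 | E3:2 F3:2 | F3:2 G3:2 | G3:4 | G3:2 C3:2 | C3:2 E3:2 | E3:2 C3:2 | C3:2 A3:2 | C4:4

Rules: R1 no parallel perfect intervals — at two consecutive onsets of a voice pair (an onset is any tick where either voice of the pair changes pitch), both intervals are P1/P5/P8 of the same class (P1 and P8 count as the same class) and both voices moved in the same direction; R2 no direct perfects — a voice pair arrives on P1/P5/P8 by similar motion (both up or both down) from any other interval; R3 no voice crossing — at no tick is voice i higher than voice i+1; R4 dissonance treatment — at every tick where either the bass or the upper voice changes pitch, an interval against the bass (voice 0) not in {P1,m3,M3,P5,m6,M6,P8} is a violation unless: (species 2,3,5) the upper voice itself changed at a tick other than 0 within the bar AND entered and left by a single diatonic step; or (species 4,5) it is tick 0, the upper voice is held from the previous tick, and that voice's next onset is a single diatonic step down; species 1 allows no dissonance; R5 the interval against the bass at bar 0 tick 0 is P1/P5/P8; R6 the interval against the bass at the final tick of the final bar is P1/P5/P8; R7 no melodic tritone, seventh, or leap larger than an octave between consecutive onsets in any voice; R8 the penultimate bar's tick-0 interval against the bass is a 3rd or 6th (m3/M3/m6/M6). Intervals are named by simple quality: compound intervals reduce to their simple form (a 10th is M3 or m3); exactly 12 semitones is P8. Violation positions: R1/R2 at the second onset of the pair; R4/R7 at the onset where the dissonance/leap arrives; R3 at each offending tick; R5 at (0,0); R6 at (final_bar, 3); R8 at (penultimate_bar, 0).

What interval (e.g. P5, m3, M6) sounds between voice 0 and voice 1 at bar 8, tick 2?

voice 0=E2 voice 1=E3 -> P8

P8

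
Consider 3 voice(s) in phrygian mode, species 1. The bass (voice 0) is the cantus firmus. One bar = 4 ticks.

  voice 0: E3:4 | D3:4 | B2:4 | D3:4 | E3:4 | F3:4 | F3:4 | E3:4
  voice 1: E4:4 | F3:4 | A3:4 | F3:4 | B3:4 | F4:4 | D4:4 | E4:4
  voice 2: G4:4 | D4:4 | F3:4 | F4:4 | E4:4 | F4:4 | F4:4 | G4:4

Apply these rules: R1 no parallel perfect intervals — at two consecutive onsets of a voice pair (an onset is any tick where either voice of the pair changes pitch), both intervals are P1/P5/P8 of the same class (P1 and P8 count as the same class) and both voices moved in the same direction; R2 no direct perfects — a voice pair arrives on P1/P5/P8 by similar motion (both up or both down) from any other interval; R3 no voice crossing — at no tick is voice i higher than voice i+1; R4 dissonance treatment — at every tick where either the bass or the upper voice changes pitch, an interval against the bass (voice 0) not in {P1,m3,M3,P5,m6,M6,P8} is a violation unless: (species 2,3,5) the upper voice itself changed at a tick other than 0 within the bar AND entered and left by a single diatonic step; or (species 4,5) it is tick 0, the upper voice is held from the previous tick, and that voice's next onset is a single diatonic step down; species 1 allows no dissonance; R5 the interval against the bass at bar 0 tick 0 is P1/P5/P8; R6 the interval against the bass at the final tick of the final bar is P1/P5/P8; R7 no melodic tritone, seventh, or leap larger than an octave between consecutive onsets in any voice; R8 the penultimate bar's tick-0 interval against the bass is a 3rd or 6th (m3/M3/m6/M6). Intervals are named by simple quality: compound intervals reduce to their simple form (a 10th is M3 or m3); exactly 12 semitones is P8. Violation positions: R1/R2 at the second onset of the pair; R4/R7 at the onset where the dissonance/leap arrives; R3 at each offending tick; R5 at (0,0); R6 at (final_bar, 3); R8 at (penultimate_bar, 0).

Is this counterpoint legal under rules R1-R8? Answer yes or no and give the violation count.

No (17 violations)

bar 0: v0=E3 v1=E4 v2=G4 (m3)
bar 1: v0=D3 v1=F3 v2=D4 (P8)
bar 2: v0=B2 v1=A3 v2=F3 (TT)
bar 3: v0=D3 v1=F3 v2=F4 (m3)
bar 4: v0=E3 v1=B3 v2=E4 (P8)
bar 5: v0=F3 v1=F4 v2=F4 (P8)
bar 6: v0=F3 v1=D4 v2=F4 (P8)
bar 7: v0=E3 v1=E4 v2=G4 (m3)
  R5 @ bar0.0: opens on m3
  R2 @ bar1.0: E3/G4 m3 -> D3/D4 P8 similar
  R7 @ bar1.0: E4->F3 leap 11st
  R3 @ bar2.0: A3 above F3
  R4 @ bar2.0: B2/A3 m7 untreated
  R4 @ bar2.0: B2/F3 TT untreated
  R3 @ bar2.1: A3 above F3
  R3 @ bar2.2: A3 above F3
  R3 @ bar2.3: A3 above F3
  R2 @ bar4.0: D3/F3 m3 -> E3/B3 P5 similar
  R7 @ bar4.0: F3->B3 leap 6st
  R1 @ bar5.0: E3/E4 P8 -> F3/F4 P8 similar
  R2 @ bar5.0: E3/B3 P5 -> F3/F4 P8 similar
  R2 @ bar5.0: B3/E4 P4 -> F4/F4 P1 similar
  R7 @ bar5.0: B3->F4 leap 6st
  R8 @ bar6.0: penult P8 not 3rd/6th
  R6 @ bar7.3: closes on m3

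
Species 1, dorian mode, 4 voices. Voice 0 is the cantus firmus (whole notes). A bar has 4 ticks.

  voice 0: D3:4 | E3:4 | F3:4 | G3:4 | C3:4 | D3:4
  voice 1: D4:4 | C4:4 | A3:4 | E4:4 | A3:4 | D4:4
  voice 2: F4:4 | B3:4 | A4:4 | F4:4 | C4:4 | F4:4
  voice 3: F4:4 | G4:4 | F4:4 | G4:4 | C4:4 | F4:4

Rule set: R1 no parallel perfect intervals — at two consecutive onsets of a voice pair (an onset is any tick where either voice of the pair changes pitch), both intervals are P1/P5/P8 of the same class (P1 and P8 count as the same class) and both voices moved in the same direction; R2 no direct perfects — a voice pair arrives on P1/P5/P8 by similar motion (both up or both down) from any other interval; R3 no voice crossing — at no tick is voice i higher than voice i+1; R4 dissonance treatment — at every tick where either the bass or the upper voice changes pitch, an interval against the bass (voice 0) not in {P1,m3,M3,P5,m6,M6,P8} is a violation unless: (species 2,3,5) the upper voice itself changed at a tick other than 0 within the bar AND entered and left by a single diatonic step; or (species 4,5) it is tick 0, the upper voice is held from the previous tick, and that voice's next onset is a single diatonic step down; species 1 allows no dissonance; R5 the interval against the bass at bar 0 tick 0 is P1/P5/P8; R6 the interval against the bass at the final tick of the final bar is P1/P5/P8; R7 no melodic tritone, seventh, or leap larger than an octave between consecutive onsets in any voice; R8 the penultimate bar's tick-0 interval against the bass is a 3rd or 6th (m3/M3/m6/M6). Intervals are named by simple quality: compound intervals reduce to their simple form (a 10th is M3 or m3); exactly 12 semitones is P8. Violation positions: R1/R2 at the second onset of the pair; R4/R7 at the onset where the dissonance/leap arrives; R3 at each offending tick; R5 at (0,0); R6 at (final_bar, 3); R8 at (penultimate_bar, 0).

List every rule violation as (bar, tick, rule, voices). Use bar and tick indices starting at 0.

(0, 0, R5, (0, 2))
(0, 0, R5, (0, 3))
(1, 0, R3, (1, 2))
(1, 0, R7, (2,))
(1, 1, R3, (1, 2))
(1, 2, R3, (1, 2))
(1, 3, R3, (1, 2))
(2, 0, R3, (2, 3))
(2, 0, R7, (2,))
(2, 1, R3, (2, 3))
(2, 2, R3, (2, 3))
(2, 3, R3, (2, 3))
(3, 0, R1, (0, 3))
(3, 0, R4, (0, 2))
(4, 0, R1, (0, 3))
(4, 0, R2, (0, 2))
(4, 0, R2, (2, 3))
(4, 0, R8, (0, 2))
(4, 0, R8, (0, 3))
(5, 0, R1, (2, 3))
(5, 0, R2, (0, 1))
(5, 3, R6, (0, 2))
(5, 3, R6, (0, 3))

bar 0: v0=D3 v1=D4 v2=F4 v3=F4 downbeat m3
bar 1: v0=E3 v1=C4 v2=B3 v3=G4 downbeat m3
bar 2: v0=F3 v1=A3 v2=A4 v3=F4 downbeat P8
bar 3: v0=G3 v1=E4 v2=F4 v3=G4 downbeat P8
bar 4: v0=C3 v1=A3 v2=C4 v3=C4 downbeat P8
bar 5: v0=D3 v1=D4 v2=F4 v3=F4 downbeat m3
  -> R5 @ bar 0 tick 0 v(0, 2): opens on m3
  -> R5 @ bar 0 tick 0 v(0, 3): opens on m3
  -> R3 @ bar 1 tick 0 v(1, 2): C4 above B3
  -> R7 @ bar 1 tick 0 v(2,): F4->B3 leap 6st
  -> R3 @ bar 1 tick 1 v(1, 2): C4 above B3
  -> R3 @ bar 1 tick 2 v(1, 2): C4 above B3
  -> R3 @ bar 1 tick 3 v(1, 2): C4 above B3
  -> R3 @ bar 2 tick 0 v(2, 3): A4 above F4
  -> R7 @ bar 2 tick 0 v(2,): B3->A4 leap 10st
  -> R3 @ bar 2 tick 1 v(2, 3): A4 above F4
  -> R3 @ bar 2 tick 2 v(2, 3): A4 above F4
  -> R3 @ bar 2 tick 3 v(2, 3): A4 above F4
  -> R1 @ bar 3 tick 0 v(0, 3): F3/F4 P8 -> G3/G4 P8 similar
  -> R4 @ bar 3 tick 0 v(0, 2): G3/F4 m7 untreated
  -> R1 @ bar 4 tick 0 v(0, 3): G3/G4 P8 -> C3/C4 P8 similar
  -> R2 @ bar 4 tick 0 v(0, 2): G3/F4 m7 -> C3/C4 P8 similar
  -> R2 @ bar 4 tick 0 v(2, 3): F4/G4 M2 -> C4/C4 P1 similar
  -> R8 @ bar 4 tick 0 v(0, 2): penult P8 not 3rd/6th
  -> R8 @ bar 4 tick 0 v(0, 3): penult P8 not 3rd/6th
  -> R1 @ bar 5 tick 0 v(2, 3): C4/C4 P1 -> F4/F4 P1 similar
  -> R2 @ bar 5 tick 0 v(0, 1): C3/A3 M6 -> D3/D4 P8 similar
  -> R6 @ bar 5 tick 3 v(0, 2): closes on m3
  -> R6 @ bar 5 tick 3 v(0, 3): closes on m3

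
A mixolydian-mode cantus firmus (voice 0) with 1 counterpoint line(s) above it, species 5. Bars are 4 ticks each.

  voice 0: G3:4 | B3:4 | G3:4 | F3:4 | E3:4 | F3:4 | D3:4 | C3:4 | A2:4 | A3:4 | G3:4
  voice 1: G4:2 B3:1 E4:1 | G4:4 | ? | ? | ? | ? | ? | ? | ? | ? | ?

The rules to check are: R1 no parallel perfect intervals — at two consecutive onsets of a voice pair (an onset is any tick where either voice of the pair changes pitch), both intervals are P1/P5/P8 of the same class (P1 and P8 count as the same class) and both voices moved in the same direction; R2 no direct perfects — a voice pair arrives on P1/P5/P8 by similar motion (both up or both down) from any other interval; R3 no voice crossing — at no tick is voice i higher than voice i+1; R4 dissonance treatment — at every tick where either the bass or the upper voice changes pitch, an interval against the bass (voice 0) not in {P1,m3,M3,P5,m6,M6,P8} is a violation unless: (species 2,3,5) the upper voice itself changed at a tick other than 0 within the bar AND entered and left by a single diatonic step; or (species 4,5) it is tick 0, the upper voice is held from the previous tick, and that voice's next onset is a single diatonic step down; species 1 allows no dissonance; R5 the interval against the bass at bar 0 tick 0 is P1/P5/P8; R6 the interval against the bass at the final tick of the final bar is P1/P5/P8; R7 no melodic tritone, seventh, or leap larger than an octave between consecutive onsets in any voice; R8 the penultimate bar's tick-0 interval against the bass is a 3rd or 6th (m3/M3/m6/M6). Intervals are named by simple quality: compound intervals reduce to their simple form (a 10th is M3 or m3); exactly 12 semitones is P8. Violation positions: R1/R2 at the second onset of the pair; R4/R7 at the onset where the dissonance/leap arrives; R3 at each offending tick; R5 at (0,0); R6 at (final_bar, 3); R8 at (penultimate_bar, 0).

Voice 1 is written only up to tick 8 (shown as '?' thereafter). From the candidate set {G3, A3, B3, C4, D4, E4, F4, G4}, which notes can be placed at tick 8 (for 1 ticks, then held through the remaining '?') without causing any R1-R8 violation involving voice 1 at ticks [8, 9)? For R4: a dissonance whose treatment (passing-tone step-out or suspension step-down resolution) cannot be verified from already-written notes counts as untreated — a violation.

G3: violates R2
A3: violates R4,R7
B3: legal
C4: violates R4
D4: violates R2
E4: legal
F4: violates R4
G4: legal

{B3, E4, G4}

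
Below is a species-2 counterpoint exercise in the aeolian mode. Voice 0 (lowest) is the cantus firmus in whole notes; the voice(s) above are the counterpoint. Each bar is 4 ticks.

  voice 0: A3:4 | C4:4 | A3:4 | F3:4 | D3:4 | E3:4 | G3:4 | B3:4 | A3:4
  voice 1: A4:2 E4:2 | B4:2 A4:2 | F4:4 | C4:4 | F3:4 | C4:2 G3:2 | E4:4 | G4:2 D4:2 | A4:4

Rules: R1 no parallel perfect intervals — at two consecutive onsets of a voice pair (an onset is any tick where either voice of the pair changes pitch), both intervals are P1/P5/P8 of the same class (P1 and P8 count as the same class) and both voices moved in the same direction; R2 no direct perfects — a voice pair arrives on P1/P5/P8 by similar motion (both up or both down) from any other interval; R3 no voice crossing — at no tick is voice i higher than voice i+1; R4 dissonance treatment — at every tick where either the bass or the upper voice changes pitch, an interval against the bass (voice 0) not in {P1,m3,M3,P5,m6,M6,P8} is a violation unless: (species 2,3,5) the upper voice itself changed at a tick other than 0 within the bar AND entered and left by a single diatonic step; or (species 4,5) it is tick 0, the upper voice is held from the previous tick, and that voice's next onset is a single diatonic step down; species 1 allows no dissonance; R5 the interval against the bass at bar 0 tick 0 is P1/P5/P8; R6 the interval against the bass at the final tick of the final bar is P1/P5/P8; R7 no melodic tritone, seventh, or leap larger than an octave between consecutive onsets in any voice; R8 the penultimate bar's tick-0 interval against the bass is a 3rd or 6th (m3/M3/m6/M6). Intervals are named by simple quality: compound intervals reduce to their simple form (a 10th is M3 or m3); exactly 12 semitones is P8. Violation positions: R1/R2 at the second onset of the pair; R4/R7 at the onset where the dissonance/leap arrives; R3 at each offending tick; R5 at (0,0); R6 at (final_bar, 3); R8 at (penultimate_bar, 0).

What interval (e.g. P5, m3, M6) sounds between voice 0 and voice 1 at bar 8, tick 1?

voice 0=A3 voice 1=A4 -> P8

P8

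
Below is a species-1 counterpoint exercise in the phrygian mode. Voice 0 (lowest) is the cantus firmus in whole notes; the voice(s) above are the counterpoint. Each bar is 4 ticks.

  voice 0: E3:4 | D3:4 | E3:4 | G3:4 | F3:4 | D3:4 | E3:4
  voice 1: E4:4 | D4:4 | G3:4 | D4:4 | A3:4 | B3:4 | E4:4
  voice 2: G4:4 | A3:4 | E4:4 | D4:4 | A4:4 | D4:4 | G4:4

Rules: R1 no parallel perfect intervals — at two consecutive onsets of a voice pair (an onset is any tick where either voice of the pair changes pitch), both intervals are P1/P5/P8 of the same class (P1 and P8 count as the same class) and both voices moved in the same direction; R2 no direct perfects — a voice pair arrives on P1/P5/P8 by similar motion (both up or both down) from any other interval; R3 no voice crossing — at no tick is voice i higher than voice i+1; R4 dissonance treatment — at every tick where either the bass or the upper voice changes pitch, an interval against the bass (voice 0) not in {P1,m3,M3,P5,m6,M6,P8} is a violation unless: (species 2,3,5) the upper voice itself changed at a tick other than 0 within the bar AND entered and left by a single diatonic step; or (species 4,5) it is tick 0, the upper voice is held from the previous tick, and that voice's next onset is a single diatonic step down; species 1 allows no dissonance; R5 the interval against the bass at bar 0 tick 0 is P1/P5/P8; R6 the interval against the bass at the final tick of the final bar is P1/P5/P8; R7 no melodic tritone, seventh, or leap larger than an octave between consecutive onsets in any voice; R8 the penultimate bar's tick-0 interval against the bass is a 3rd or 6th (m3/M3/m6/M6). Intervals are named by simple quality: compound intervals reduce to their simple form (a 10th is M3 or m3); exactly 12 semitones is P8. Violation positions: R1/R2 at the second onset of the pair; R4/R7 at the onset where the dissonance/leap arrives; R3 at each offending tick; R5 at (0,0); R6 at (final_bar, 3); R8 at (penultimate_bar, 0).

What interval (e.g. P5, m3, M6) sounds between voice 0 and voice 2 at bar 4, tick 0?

M3

voice 0=F3 voice 2=A4 -> M3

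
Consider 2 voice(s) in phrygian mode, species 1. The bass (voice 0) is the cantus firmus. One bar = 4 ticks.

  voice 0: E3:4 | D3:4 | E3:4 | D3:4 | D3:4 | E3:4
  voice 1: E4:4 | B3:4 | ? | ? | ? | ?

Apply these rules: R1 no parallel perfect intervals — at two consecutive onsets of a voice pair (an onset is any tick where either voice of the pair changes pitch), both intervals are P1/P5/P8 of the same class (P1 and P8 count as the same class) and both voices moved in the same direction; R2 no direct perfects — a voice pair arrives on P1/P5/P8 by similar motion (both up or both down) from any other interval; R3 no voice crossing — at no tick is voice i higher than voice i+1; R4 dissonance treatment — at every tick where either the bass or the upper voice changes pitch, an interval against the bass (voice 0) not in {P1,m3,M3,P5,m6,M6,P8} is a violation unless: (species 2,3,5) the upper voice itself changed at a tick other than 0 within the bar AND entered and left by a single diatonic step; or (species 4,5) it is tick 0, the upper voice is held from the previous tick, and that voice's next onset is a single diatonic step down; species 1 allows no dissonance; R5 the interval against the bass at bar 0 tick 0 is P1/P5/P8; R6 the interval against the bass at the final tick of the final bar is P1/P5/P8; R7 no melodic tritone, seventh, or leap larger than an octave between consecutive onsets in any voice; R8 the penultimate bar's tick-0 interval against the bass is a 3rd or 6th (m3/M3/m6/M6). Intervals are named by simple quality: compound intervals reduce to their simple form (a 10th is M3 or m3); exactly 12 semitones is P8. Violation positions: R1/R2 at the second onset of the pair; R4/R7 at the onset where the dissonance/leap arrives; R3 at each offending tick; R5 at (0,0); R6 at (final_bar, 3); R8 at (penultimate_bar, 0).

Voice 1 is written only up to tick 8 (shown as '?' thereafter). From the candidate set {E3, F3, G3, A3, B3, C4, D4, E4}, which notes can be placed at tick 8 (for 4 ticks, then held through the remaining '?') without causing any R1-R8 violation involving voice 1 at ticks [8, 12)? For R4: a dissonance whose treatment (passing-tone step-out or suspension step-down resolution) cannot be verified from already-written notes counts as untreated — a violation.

E3: legal
F3: violates R4,R7
G3: legal
A3: violates R4
B3: legal
C4: legal
D4: violates R4
E4: violates R2

{B3, C4, E3, G3}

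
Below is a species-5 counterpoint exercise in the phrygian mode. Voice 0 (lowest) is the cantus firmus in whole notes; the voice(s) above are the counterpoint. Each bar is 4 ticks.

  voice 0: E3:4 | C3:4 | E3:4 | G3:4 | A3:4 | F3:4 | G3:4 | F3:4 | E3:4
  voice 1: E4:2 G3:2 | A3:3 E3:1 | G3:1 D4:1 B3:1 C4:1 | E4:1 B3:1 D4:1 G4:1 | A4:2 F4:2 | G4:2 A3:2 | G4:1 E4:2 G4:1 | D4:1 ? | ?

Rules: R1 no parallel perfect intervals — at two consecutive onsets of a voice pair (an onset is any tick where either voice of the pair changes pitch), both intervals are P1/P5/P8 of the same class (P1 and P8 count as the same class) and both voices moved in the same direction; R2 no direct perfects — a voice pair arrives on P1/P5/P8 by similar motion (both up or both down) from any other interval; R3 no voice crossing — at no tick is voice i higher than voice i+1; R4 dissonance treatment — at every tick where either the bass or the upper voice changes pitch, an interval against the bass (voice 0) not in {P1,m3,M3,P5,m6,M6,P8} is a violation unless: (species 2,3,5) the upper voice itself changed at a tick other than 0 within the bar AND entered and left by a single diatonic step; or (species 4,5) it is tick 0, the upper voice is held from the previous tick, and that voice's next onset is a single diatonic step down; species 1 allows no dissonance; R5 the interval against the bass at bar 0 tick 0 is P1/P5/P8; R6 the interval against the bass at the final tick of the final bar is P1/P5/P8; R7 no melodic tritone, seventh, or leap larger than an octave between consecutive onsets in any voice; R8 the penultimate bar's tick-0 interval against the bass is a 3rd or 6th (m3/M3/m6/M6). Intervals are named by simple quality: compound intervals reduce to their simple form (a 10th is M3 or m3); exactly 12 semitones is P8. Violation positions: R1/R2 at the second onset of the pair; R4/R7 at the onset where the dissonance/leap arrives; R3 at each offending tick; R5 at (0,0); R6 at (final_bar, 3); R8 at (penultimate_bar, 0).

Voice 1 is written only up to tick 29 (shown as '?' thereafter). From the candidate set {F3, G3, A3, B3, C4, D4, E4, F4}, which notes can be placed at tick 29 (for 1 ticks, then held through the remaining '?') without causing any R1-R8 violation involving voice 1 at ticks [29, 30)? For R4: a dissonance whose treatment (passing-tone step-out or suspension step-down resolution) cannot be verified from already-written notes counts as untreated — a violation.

F3: legal
G3: violates R4
A3: legal
B3: violates R4
C4: legal
D4: legal
E4: violates R4
F4: legal

{A3, C4, D4, F3, F4}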